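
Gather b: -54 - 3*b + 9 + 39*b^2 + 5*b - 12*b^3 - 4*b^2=-12*b^3 + 35*b^2 + 2*b - 45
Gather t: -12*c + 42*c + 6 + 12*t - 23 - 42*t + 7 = 30*c - 30*t - 10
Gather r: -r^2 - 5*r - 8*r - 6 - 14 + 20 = -r^2 - 13*r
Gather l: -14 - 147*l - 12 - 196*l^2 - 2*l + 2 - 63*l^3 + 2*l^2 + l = -63*l^3 - 194*l^2 - 148*l - 24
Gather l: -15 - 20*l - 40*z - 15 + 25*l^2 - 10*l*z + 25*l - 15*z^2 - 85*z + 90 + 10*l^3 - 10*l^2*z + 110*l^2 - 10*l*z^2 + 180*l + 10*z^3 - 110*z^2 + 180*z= 10*l^3 + l^2*(135 - 10*z) + l*(-10*z^2 - 10*z + 185) + 10*z^3 - 125*z^2 + 55*z + 60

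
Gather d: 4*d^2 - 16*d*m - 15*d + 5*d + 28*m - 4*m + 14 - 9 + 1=4*d^2 + d*(-16*m - 10) + 24*m + 6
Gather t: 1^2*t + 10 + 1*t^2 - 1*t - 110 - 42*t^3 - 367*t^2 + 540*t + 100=-42*t^3 - 366*t^2 + 540*t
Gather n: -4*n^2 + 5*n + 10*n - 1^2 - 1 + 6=-4*n^2 + 15*n + 4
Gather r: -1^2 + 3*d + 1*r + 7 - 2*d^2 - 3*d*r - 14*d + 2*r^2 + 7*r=-2*d^2 - 11*d + 2*r^2 + r*(8 - 3*d) + 6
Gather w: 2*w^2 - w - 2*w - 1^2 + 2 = 2*w^2 - 3*w + 1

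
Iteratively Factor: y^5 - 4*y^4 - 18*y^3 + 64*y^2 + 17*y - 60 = (y - 1)*(y^4 - 3*y^3 - 21*y^2 + 43*y + 60) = (y - 1)*(y + 1)*(y^3 - 4*y^2 - 17*y + 60) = (y - 3)*(y - 1)*(y + 1)*(y^2 - y - 20) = (y - 3)*(y - 1)*(y + 1)*(y + 4)*(y - 5)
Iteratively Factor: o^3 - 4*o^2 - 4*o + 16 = (o - 4)*(o^2 - 4) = (o - 4)*(o - 2)*(o + 2)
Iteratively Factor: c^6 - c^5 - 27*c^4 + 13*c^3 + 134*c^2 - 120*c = (c + 3)*(c^5 - 4*c^4 - 15*c^3 + 58*c^2 - 40*c) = (c - 1)*(c + 3)*(c^4 - 3*c^3 - 18*c^2 + 40*c) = (c - 5)*(c - 1)*(c + 3)*(c^3 + 2*c^2 - 8*c) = (c - 5)*(c - 2)*(c - 1)*(c + 3)*(c^2 + 4*c) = c*(c - 5)*(c - 2)*(c - 1)*(c + 3)*(c + 4)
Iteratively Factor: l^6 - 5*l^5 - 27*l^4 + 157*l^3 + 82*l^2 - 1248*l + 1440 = (l - 5)*(l^5 - 27*l^3 + 22*l^2 + 192*l - 288) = (l - 5)*(l + 4)*(l^4 - 4*l^3 - 11*l^2 + 66*l - 72) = (l - 5)*(l - 2)*(l + 4)*(l^3 - 2*l^2 - 15*l + 36) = (l - 5)*(l - 2)*(l + 4)^2*(l^2 - 6*l + 9) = (l - 5)*(l - 3)*(l - 2)*(l + 4)^2*(l - 3)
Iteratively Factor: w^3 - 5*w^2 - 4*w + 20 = (w + 2)*(w^2 - 7*w + 10) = (w - 2)*(w + 2)*(w - 5)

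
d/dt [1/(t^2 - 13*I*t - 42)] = (-2*t + 13*I)/(-t^2 + 13*I*t + 42)^2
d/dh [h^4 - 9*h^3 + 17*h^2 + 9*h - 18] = 4*h^3 - 27*h^2 + 34*h + 9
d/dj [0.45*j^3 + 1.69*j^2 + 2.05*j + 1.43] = 1.35*j^2 + 3.38*j + 2.05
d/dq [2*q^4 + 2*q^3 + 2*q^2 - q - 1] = 8*q^3 + 6*q^2 + 4*q - 1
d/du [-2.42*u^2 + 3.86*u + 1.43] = 3.86 - 4.84*u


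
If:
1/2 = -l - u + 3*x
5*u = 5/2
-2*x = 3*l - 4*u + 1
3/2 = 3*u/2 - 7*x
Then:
No Solution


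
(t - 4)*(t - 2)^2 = t^3 - 8*t^2 + 20*t - 16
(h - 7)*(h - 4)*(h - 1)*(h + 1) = h^4 - 11*h^3 + 27*h^2 + 11*h - 28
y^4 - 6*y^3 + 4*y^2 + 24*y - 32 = (y - 4)*(y - 2)^2*(y + 2)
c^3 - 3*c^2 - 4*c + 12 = (c - 3)*(c - 2)*(c + 2)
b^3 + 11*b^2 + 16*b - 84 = (b - 2)*(b + 6)*(b + 7)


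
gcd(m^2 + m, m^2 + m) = m^2 + m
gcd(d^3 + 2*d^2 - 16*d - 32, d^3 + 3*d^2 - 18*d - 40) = d^2 - 2*d - 8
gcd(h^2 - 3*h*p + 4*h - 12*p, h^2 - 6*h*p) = 1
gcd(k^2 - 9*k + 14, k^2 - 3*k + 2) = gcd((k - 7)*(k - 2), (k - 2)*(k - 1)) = k - 2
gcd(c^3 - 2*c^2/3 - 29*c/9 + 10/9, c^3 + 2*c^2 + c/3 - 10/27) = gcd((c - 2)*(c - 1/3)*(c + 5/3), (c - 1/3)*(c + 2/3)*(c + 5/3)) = c^2 + 4*c/3 - 5/9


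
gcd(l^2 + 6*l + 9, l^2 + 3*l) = l + 3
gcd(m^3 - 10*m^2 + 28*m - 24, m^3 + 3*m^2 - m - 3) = 1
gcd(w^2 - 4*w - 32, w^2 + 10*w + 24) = w + 4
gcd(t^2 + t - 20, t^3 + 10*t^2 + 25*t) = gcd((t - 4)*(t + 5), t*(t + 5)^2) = t + 5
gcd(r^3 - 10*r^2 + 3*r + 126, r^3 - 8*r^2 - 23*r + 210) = r^2 - 13*r + 42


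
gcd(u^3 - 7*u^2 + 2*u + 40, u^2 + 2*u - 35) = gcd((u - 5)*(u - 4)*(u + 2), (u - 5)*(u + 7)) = u - 5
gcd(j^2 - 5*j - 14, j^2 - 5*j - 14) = j^2 - 5*j - 14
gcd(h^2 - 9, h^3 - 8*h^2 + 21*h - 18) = h - 3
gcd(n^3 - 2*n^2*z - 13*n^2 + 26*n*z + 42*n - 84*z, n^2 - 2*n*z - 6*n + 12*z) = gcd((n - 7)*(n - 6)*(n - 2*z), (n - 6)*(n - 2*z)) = -n^2 + 2*n*z + 6*n - 12*z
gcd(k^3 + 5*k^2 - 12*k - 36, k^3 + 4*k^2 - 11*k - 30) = k^2 - k - 6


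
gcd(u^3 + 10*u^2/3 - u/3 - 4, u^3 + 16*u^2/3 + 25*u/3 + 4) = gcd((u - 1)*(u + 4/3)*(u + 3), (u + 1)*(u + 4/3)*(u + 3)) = u^2 + 13*u/3 + 4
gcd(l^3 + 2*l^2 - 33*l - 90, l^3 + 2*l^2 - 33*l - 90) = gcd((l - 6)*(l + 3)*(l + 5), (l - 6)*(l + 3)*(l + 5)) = l^3 + 2*l^2 - 33*l - 90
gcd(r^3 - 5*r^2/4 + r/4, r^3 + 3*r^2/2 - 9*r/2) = r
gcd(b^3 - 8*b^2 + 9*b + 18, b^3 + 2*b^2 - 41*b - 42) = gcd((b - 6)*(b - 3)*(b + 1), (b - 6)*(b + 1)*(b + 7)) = b^2 - 5*b - 6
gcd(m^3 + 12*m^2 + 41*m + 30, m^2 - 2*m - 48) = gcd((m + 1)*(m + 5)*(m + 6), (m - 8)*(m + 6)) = m + 6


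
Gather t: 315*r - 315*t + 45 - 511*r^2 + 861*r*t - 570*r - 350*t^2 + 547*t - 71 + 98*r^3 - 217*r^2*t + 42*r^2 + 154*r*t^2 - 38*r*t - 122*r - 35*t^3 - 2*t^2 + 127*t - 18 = 98*r^3 - 469*r^2 - 377*r - 35*t^3 + t^2*(154*r - 352) + t*(-217*r^2 + 823*r + 359) - 44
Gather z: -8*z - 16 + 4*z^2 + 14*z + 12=4*z^2 + 6*z - 4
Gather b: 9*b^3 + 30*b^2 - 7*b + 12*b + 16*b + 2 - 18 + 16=9*b^3 + 30*b^2 + 21*b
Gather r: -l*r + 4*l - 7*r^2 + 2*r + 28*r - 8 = 4*l - 7*r^2 + r*(30 - l) - 8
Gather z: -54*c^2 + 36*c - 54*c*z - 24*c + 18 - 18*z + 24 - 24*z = -54*c^2 + 12*c + z*(-54*c - 42) + 42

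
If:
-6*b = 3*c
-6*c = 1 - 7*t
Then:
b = 1/12 - 7*t/12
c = 7*t/6 - 1/6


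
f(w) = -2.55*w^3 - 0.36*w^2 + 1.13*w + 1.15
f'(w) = -7.65*w^2 - 0.72*w + 1.13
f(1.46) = -5.90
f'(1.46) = -16.23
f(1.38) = -4.68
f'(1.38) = -14.43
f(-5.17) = 338.07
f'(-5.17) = -199.62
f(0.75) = 0.72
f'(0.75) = -3.71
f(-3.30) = 85.14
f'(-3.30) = -79.80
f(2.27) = -27.97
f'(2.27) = -39.92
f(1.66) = -9.63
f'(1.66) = -21.15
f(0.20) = 1.34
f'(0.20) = 0.68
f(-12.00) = 4342.15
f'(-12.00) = -1091.83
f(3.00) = -67.55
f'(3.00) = -69.88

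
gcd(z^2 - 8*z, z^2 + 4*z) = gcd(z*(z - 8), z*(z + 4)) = z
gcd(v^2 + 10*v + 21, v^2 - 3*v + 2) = 1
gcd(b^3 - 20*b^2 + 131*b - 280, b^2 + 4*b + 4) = 1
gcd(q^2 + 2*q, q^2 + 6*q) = q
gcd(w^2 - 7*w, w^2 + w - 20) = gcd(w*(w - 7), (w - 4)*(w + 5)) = 1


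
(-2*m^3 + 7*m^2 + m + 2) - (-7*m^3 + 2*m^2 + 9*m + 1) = 5*m^3 + 5*m^2 - 8*m + 1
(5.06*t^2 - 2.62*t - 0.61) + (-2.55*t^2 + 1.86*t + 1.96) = 2.51*t^2 - 0.76*t + 1.35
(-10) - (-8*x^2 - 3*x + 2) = 8*x^2 + 3*x - 12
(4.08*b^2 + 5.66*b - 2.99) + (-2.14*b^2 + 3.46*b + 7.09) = 1.94*b^2 + 9.12*b + 4.1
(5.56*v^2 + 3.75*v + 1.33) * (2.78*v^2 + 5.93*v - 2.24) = 15.4568*v^4 + 43.3958*v^3 + 13.4805*v^2 - 0.513100000000001*v - 2.9792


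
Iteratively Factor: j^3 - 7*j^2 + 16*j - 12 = (j - 2)*(j^2 - 5*j + 6) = (j - 3)*(j - 2)*(j - 2)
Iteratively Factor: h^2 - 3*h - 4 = (h - 4)*(h + 1)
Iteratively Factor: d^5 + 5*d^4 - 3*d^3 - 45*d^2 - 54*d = (d)*(d^4 + 5*d^3 - 3*d^2 - 45*d - 54) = d*(d + 3)*(d^3 + 2*d^2 - 9*d - 18) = d*(d + 2)*(d + 3)*(d^2 - 9) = d*(d - 3)*(d + 2)*(d + 3)*(d + 3)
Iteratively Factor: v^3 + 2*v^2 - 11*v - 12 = (v - 3)*(v^2 + 5*v + 4) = (v - 3)*(v + 1)*(v + 4)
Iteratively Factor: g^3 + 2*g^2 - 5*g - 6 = (g - 2)*(g^2 + 4*g + 3) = (g - 2)*(g + 1)*(g + 3)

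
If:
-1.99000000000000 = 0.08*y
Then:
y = -24.88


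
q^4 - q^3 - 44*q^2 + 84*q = q*(q - 6)*(q - 2)*(q + 7)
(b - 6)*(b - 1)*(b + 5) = b^3 - 2*b^2 - 29*b + 30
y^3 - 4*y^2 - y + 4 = (y - 4)*(y - 1)*(y + 1)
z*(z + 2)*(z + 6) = z^3 + 8*z^2 + 12*z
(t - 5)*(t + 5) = t^2 - 25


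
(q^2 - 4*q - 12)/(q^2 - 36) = (q + 2)/(q + 6)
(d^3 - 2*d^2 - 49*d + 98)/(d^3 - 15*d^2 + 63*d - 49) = (d^2 + 5*d - 14)/(d^2 - 8*d + 7)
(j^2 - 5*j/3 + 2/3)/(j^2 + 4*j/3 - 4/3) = (j - 1)/(j + 2)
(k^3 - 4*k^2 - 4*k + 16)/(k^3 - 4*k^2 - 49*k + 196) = (k^2 - 4)/(k^2 - 49)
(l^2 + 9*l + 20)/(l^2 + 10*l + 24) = (l + 5)/(l + 6)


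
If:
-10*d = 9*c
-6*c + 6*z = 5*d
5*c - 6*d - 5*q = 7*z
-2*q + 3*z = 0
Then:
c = 0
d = 0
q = 0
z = 0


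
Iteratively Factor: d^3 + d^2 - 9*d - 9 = (d - 3)*(d^2 + 4*d + 3) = (d - 3)*(d + 1)*(d + 3)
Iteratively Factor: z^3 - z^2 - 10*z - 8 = (z + 1)*(z^2 - 2*z - 8) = (z - 4)*(z + 1)*(z + 2)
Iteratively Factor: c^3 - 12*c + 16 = (c + 4)*(c^2 - 4*c + 4) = (c - 2)*(c + 4)*(c - 2)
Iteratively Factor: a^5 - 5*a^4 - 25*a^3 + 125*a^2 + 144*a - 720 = (a - 4)*(a^4 - a^3 - 29*a^2 + 9*a + 180) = (a - 4)*(a - 3)*(a^3 + 2*a^2 - 23*a - 60) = (a - 4)*(a - 3)*(a + 4)*(a^2 - 2*a - 15) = (a - 5)*(a - 4)*(a - 3)*(a + 4)*(a + 3)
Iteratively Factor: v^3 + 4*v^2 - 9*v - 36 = (v - 3)*(v^2 + 7*v + 12) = (v - 3)*(v + 4)*(v + 3)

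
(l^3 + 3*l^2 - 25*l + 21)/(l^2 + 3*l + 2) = (l^3 + 3*l^2 - 25*l + 21)/(l^2 + 3*l + 2)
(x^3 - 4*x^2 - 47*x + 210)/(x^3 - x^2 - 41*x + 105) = (x - 6)/(x - 3)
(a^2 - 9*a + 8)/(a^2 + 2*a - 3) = (a - 8)/(a + 3)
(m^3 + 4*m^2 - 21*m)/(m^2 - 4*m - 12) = m*(-m^2 - 4*m + 21)/(-m^2 + 4*m + 12)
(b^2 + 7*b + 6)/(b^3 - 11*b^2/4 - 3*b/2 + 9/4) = 4*(b + 6)/(4*b^2 - 15*b + 9)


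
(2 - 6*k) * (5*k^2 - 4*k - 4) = -30*k^3 + 34*k^2 + 16*k - 8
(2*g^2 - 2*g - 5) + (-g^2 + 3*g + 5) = g^2 + g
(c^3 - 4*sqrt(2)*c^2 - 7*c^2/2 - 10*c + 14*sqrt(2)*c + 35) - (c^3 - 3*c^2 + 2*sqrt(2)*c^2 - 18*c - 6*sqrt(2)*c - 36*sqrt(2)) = -6*sqrt(2)*c^2 - c^2/2 + 8*c + 20*sqrt(2)*c + 35 + 36*sqrt(2)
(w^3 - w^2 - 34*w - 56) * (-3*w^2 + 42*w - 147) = -3*w^5 + 45*w^4 - 87*w^3 - 1113*w^2 + 2646*w + 8232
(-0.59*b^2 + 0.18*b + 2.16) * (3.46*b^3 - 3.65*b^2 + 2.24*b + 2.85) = -2.0414*b^5 + 2.7763*b^4 + 5.495*b^3 - 9.1623*b^2 + 5.3514*b + 6.156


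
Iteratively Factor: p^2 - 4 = (p - 2)*(p + 2)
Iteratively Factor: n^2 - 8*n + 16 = (n - 4)*(n - 4)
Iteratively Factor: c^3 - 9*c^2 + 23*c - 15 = (c - 3)*(c^2 - 6*c + 5) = (c - 3)*(c - 1)*(c - 5)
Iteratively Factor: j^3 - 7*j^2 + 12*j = (j - 3)*(j^2 - 4*j) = j*(j - 3)*(j - 4)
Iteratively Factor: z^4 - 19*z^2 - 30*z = (z + 3)*(z^3 - 3*z^2 - 10*z) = (z - 5)*(z + 3)*(z^2 + 2*z) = (z - 5)*(z + 2)*(z + 3)*(z)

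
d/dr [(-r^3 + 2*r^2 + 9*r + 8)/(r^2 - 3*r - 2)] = (-r^4 + 6*r^3 - 9*r^2 - 24*r + 6)/(r^4 - 6*r^3 + 5*r^2 + 12*r + 4)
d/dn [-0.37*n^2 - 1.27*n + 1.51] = -0.74*n - 1.27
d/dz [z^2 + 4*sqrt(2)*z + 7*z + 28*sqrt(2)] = 2*z + 4*sqrt(2) + 7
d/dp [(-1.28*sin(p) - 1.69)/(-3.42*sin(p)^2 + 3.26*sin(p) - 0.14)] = (-4.3776*sin(p)^2 - 11.5596*sin(p) + 5.6886)*cos(p)/(11.6964*sin(p)^4 - 22.2984*sin(p)^3 + 11.5852*sin(p)^2 - 0.9128*sin(p) + 0.0196)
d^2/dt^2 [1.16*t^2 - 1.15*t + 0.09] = 2.32000000000000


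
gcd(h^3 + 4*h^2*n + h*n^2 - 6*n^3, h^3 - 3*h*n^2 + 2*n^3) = h^2 + h*n - 2*n^2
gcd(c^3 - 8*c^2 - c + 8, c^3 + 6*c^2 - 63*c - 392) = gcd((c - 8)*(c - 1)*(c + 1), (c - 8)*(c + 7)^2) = c - 8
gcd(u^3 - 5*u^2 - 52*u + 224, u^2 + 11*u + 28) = u + 7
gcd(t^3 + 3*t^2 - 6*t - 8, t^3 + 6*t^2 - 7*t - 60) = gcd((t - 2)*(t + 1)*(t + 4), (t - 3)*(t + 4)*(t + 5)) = t + 4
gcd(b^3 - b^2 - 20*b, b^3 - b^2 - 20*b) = b^3 - b^2 - 20*b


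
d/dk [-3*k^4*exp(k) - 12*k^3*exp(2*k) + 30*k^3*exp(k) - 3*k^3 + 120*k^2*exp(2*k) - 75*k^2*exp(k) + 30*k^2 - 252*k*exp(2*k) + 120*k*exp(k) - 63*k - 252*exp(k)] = -3*k^4*exp(k) - 24*k^3*exp(2*k) + 18*k^3*exp(k) + 204*k^2*exp(2*k) + 15*k^2*exp(k) - 9*k^2 - 264*k*exp(2*k) - 30*k*exp(k) + 60*k - 252*exp(2*k) - 132*exp(k) - 63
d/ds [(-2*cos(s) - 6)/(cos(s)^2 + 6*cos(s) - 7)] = 2*(sin(s)^2 - 6*cos(s) - 26)*sin(s)/(cos(s)^2 + 6*cos(s) - 7)^2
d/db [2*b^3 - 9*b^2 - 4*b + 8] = 6*b^2 - 18*b - 4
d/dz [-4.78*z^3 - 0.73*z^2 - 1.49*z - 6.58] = -14.34*z^2 - 1.46*z - 1.49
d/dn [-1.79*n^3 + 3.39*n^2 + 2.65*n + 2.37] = -5.37*n^2 + 6.78*n + 2.65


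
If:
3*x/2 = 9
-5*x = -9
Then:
No Solution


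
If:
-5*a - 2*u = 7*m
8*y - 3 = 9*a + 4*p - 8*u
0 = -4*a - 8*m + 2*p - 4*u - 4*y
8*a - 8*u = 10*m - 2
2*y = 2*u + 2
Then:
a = 11/71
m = -25/71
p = 304/71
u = 60/71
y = 131/71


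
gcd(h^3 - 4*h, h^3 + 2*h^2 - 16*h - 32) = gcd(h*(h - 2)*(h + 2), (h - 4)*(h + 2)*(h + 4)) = h + 2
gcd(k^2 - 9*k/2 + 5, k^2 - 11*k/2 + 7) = k - 2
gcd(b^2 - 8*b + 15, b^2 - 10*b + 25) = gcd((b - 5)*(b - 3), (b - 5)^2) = b - 5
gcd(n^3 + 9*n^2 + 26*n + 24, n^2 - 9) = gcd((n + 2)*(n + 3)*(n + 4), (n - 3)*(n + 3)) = n + 3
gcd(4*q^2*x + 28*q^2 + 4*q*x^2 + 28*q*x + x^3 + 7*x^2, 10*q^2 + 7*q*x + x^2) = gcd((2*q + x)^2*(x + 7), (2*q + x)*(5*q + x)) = 2*q + x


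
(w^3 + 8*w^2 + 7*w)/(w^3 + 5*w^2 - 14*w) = (w + 1)/(w - 2)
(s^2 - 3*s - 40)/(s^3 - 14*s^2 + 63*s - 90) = (s^2 - 3*s - 40)/(s^3 - 14*s^2 + 63*s - 90)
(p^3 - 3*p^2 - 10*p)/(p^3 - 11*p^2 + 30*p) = (p + 2)/(p - 6)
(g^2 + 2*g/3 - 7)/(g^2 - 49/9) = 3*(g + 3)/(3*g + 7)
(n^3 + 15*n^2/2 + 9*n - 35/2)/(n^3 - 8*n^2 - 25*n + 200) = (2*n^2 + 5*n - 7)/(2*(n^2 - 13*n + 40))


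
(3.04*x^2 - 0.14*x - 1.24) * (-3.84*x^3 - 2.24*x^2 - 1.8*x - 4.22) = -11.6736*x^5 - 6.272*x^4 - 0.396800000000001*x^3 - 9.7992*x^2 + 2.8228*x + 5.2328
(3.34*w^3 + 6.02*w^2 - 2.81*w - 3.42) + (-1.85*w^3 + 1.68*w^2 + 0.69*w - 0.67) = 1.49*w^3 + 7.7*w^2 - 2.12*w - 4.09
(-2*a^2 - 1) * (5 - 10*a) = 20*a^3 - 10*a^2 + 10*a - 5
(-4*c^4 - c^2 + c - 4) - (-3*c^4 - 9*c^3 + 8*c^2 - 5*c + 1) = -c^4 + 9*c^3 - 9*c^2 + 6*c - 5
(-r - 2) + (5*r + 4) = 4*r + 2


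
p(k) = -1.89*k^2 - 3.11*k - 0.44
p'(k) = -3.78*k - 3.11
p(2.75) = -23.29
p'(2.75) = -13.50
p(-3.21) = -9.93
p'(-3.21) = 9.02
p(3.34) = -31.91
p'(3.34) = -15.74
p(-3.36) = -11.33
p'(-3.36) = 9.59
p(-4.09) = -19.34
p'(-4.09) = 12.35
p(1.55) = -9.80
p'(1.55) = -8.97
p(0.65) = -3.26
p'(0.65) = -5.57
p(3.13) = -28.69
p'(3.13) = -14.94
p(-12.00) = -235.28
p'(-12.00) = 42.25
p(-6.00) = -49.82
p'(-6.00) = 19.57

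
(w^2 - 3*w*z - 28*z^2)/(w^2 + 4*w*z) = (w - 7*z)/w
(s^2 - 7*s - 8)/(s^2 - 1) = (s - 8)/(s - 1)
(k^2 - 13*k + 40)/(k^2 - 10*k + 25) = (k - 8)/(k - 5)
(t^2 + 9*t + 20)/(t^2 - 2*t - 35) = (t + 4)/(t - 7)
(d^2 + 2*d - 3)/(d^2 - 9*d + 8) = (d + 3)/(d - 8)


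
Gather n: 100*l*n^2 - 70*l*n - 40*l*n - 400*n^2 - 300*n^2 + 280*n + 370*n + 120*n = n^2*(100*l - 700) + n*(770 - 110*l)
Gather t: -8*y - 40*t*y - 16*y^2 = -40*t*y - 16*y^2 - 8*y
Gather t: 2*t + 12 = 2*t + 12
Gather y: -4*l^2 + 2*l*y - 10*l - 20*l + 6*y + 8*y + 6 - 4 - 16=-4*l^2 - 30*l + y*(2*l + 14) - 14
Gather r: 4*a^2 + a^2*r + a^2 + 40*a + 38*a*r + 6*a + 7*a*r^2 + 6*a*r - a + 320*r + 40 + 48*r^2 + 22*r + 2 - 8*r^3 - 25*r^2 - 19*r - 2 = 5*a^2 + 45*a - 8*r^3 + r^2*(7*a + 23) + r*(a^2 + 44*a + 323) + 40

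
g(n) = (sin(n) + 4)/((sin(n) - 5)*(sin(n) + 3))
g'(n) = cos(n)/((sin(n) - 5)*(sin(n) + 3)) - (sin(n) + 4)*cos(n)/((sin(n) - 5)*(sin(n) + 3)^2) - (sin(n) + 4)*cos(n)/((sin(n) - 5)^2*(sin(n) + 3))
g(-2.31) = -0.25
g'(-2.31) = 0.01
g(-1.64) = -0.25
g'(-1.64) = 0.00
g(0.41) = -0.28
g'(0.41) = -0.04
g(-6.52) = -0.26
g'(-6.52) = -0.02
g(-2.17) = -0.25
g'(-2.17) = 0.00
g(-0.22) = -0.26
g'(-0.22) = -0.02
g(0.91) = -0.30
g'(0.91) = -0.03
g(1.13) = -0.31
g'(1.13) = -0.03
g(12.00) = -0.25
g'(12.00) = -0.01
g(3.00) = -0.27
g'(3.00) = 0.03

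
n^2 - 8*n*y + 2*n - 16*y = (n + 2)*(n - 8*y)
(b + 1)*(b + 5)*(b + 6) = b^3 + 12*b^2 + 41*b + 30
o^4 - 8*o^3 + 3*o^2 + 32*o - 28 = (o - 7)*(o - 2)*(o - 1)*(o + 2)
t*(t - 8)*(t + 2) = t^3 - 6*t^2 - 16*t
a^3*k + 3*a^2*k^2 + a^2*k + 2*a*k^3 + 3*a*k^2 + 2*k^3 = (a + k)*(a + 2*k)*(a*k + k)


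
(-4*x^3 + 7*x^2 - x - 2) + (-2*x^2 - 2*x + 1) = -4*x^3 + 5*x^2 - 3*x - 1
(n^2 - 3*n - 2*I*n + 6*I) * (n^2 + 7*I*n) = n^4 - 3*n^3 + 5*I*n^3 + 14*n^2 - 15*I*n^2 - 42*n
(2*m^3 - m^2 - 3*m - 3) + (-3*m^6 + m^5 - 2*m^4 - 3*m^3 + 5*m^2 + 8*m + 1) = -3*m^6 + m^5 - 2*m^4 - m^3 + 4*m^2 + 5*m - 2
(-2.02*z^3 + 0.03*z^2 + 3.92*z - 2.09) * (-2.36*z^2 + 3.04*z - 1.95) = 4.7672*z^5 - 6.2116*z^4 - 5.221*z^3 + 16.7907*z^2 - 13.9976*z + 4.0755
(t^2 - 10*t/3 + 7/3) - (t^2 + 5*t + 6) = -25*t/3 - 11/3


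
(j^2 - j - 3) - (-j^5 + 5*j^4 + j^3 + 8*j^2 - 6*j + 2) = j^5 - 5*j^4 - j^3 - 7*j^2 + 5*j - 5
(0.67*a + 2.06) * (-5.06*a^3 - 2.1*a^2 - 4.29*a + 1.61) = -3.3902*a^4 - 11.8306*a^3 - 7.2003*a^2 - 7.7587*a + 3.3166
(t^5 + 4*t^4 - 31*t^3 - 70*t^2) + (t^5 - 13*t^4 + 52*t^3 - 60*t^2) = 2*t^5 - 9*t^4 + 21*t^3 - 130*t^2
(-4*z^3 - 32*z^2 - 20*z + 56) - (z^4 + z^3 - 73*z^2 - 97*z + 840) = -z^4 - 5*z^3 + 41*z^2 + 77*z - 784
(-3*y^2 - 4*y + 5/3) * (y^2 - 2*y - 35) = -3*y^4 + 2*y^3 + 344*y^2/3 + 410*y/3 - 175/3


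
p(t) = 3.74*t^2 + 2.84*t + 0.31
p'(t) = 7.48*t + 2.84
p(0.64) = 3.66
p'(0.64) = 7.63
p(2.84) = 38.54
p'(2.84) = 24.08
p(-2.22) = 12.44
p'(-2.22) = -13.77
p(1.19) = 8.99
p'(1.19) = 11.74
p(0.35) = 1.76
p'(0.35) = 5.46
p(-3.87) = 45.33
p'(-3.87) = -26.11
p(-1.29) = 2.87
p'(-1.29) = -6.81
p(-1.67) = 6.00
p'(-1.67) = -9.65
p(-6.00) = 117.91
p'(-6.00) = -42.04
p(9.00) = 328.81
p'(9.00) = 70.16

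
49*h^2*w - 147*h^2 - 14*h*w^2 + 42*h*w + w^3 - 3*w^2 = (-7*h + w)^2*(w - 3)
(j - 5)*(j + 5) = j^2 - 25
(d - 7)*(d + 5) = d^2 - 2*d - 35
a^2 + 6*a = a*(a + 6)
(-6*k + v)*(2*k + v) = -12*k^2 - 4*k*v + v^2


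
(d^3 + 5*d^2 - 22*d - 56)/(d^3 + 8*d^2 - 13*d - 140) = (d + 2)/(d + 5)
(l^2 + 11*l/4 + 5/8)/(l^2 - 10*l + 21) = (8*l^2 + 22*l + 5)/(8*(l^2 - 10*l + 21))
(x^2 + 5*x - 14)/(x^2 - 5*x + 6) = (x + 7)/(x - 3)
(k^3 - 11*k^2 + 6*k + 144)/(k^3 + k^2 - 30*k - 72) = (k - 8)/(k + 4)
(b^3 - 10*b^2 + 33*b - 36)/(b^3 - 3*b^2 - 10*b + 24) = (b^2 - 6*b + 9)/(b^2 + b - 6)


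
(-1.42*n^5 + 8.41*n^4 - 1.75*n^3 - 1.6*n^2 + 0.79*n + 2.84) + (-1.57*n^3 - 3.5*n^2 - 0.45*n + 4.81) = -1.42*n^5 + 8.41*n^4 - 3.32*n^3 - 5.1*n^2 + 0.34*n + 7.65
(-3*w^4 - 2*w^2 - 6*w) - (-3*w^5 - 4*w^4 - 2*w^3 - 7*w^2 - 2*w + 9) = 3*w^5 + w^4 + 2*w^3 + 5*w^2 - 4*w - 9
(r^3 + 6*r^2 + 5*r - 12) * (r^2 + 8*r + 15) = r^5 + 14*r^4 + 68*r^3 + 118*r^2 - 21*r - 180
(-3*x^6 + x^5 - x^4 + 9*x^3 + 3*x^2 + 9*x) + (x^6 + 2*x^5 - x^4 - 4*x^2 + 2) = -2*x^6 + 3*x^5 - 2*x^4 + 9*x^3 - x^2 + 9*x + 2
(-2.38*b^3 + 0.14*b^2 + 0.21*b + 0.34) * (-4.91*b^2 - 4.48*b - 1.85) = 11.6858*b^5 + 9.975*b^4 + 2.7447*b^3 - 2.8692*b^2 - 1.9117*b - 0.629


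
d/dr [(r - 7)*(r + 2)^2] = 3*(r - 4)*(r + 2)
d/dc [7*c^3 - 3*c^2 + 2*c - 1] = 21*c^2 - 6*c + 2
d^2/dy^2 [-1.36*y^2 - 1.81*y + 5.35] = -2.72000000000000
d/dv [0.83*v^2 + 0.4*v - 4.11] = 1.66*v + 0.4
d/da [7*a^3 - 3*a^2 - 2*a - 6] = 21*a^2 - 6*a - 2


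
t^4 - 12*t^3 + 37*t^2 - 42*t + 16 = (t - 8)*(t - 2)*(t - 1)^2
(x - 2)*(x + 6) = x^2 + 4*x - 12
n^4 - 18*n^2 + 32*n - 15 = (n - 3)*(n - 1)^2*(n + 5)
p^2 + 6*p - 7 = (p - 1)*(p + 7)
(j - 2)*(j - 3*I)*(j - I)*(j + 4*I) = j^4 - 2*j^3 + 13*j^2 - 26*j - 12*I*j + 24*I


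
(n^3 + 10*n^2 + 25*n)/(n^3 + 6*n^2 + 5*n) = (n + 5)/(n + 1)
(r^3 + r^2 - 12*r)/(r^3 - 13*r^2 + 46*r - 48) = r*(r + 4)/(r^2 - 10*r + 16)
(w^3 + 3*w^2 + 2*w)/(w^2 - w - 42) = w*(w^2 + 3*w + 2)/(w^2 - w - 42)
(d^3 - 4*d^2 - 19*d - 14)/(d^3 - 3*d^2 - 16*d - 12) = (d - 7)/(d - 6)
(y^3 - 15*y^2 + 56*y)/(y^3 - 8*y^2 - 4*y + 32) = y*(y - 7)/(y^2 - 4)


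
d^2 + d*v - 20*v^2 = (d - 4*v)*(d + 5*v)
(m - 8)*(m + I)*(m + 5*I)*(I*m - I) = I*m^4 - 6*m^3 - 9*I*m^3 + 54*m^2 + 3*I*m^2 - 48*m + 45*I*m - 40*I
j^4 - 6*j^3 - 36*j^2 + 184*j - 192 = (j - 8)*(j - 2)^2*(j + 6)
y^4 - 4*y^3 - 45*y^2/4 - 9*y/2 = y*(y - 6)*(y + 1/2)*(y + 3/2)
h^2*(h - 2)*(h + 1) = h^4 - h^3 - 2*h^2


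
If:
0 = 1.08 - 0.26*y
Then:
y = 4.15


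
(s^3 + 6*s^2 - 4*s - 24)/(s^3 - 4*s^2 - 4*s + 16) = (s + 6)/(s - 4)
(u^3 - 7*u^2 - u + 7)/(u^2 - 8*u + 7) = u + 1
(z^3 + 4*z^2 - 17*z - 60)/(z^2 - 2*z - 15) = (z^2 + z - 20)/(z - 5)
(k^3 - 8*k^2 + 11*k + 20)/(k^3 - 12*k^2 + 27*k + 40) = (k - 4)/(k - 8)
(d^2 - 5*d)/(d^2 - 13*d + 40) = d/(d - 8)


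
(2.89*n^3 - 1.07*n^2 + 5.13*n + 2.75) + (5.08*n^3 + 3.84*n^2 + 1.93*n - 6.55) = 7.97*n^3 + 2.77*n^2 + 7.06*n - 3.8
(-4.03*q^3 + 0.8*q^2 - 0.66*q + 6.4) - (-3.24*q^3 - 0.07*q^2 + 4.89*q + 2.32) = -0.79*q^3 + 0.87*q^2 - 5.55*q + 4.08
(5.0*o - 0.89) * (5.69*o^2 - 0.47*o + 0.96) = 28.45*o^3 - 7.4141*o^2 + 5.2183*o - 0.8544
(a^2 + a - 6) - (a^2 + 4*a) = -3*a - 6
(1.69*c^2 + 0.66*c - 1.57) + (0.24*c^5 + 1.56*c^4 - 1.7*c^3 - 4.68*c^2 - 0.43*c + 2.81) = 0.24*c^5 + 1.56*c^4 - 1.7*c^3 - 2.99*c^2 + 0.23*c + 1.24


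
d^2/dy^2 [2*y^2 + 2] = 4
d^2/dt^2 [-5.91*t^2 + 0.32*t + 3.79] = -11.8200000000000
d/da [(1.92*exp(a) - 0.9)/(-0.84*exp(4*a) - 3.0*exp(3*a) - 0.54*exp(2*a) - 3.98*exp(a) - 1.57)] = (4.8384*exp(4*a) + 8.496*exp(3*a) - 7.0632*exp(2*a) - 0.972*exp(a) - 6.5964)*exp(a)/(0.7056*exp(8*a) + 5.04*exp(7*a) + 9.9072*exp(6*a) + 9.9264*exp(5*a) + 26.8092*exp(4*a) + 13.7184*exp(3*a) + 17.536*exp(2*a) + 12.4972*exp(a) + 2.4649)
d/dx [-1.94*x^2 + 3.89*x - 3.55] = 3.89 - 3.88*x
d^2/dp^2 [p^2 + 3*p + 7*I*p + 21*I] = 2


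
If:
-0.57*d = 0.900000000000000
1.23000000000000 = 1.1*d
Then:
No Solution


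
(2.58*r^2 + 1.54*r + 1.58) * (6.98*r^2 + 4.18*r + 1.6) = 18.0084*r^4 + 21.5336*r^3 + 21.5936*r^2 + 9.0684*r + 2.528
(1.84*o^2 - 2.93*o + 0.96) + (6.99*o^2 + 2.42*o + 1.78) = 8.83*o^2 - 0.51*o + 2.74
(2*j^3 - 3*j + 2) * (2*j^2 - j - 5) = 4*j^5 - 2*j^4 - 16*j^3 + 7*j^2 + 13*j - 10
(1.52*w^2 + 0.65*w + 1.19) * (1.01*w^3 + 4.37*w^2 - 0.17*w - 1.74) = 1.5352*w^5 + 7.2989*w^4 + 3.784*w^3 + 2.445*w^2 - 1.3333*w - 2.0706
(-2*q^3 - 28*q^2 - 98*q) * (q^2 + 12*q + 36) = -2*q^5 - 52*q^4 - 506*q^3 - 2184*q^2 - 3528*q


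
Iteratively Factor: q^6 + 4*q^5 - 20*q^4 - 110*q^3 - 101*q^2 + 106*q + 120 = (q - 5)*(q^5 + 9*q^4 + 25*q^3 + 15*q^2 - 26*q - 24) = (q - 5)*(q + 2)*(q^4 + 7*q^3 + 11*q^2 - 7*q - 12) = (q - 5)*(q + 2)*(q + 3)*(q^3 + 4*q^2 - q - 4) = (q - 5)*(q + 1)*(q + 2)*(q + 3)*(q^2 + 3*q - 4) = (q - 5)*(q + 1)*(q + 2)*(q + 3)*(q + 4)*(q - 1)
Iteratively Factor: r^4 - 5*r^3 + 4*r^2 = (r)*(r^3 - 5*r^2 + 4*r) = r*(r - 1)*(r^2 - 4*r) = r^2*(r - 1)*(r - 4)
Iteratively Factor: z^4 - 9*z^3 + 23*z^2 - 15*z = (z - 1)*(z^3 - 8*z^2 + 15*z) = z*(z - 1)*(z^2 - 8*z + 15) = z*(z - 3)*(z - 1)*(z - 5)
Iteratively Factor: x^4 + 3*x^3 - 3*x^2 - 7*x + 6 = (x + 2)*(x^3 + x^2 - 5*x + 3) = (x - 1)*(x + 2)*(x^2 + 2*x - 3) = (x - 1)^2*(x + 2)*(x + 3)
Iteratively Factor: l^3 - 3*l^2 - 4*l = (l)*(l^2 - 3*l - 4) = l*(l - 4)*(l + 1)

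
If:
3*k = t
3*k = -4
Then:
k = -4/3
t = -4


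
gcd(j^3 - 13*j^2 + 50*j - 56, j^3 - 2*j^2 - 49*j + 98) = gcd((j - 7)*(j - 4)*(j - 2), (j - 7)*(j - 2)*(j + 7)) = j^2 - 9*j + 14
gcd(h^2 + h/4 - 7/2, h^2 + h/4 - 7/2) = h^2 + h/4 - 7/2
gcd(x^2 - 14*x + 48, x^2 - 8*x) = x - 8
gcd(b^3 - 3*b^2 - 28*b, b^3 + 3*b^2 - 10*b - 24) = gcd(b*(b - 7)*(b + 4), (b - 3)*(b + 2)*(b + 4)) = b + 4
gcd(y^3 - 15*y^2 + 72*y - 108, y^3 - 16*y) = 1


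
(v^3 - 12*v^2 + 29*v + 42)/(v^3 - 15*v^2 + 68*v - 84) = (v + 1)/(v - 2)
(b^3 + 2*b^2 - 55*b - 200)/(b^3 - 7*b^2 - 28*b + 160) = (b + 5)/(b - 4)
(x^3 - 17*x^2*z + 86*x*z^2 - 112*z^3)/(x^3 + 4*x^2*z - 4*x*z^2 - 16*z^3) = (x^2 - 15*x*z + 56*z^2)/(x^2 + 6*x*z + 8*z^2)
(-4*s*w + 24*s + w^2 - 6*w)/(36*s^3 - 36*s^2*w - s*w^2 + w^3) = (-4*s*w + 24*s + w^2 - 6*w)/(36*s^3 - 36*s^2*w - s*w^2 + w^3)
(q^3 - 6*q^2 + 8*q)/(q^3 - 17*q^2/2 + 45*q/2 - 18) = 2*q*(q - 2)/(2*q^2 - 9*q + 9)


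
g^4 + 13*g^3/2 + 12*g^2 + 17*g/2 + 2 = (g + 1/2)*(g + 1)^2*(g + 4)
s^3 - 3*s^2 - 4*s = s*(s - 4)*(s + 1)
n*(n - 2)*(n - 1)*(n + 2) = n^4 - n^3 - 4*n^2 + 4*n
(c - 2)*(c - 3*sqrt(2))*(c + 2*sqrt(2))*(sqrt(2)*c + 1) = sqrt(2)*c^4 - 2*sqrt(2)*c^3 - c^3 - 13*sqrt(2)*c^2 + 2*c^2 - 12*c + 26*sqrt(2)*c + 24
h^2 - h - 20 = (h - 5)*(h + 4)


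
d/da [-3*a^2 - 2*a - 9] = -6*a - 2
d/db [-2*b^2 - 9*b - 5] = -4*b - 9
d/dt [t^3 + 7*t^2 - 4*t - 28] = 3*t^2 + 14*t - 4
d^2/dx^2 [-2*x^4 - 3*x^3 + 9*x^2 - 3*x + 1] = -24*x^2 - 18*x + 18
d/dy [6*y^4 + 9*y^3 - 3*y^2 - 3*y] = 24*y^3 + 27*y^2 - 6*y - 3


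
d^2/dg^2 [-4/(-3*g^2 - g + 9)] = 8*(-9*g^2 - 3*g + (6*g + 1)^2 + 27)/(3*g^2 + g - 9)^3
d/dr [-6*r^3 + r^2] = 2*r*(1 - 9*r)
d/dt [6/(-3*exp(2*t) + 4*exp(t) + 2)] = (36*exp(t) - 24)*exp(t)/(-3*exp(2*t) + 4*exp(t) + 2)^2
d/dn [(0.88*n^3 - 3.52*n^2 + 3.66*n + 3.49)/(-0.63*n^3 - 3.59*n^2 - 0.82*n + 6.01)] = (-5.3768*n^4 + 3.1684*n^3 + 38.4883*n^2 - 17.2522*n + 24.8584)/(0.3969*n^6 + 4.5234*n^5 + 13.9213*n^4 - 1.685*n^3 - 42.4794*n^2 - 9.8564*n + 36.1201)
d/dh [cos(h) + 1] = -sin(h)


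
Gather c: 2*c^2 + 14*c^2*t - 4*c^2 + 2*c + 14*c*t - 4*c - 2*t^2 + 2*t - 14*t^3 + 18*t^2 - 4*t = c^2*(14*t - 2) + c*(14*t - 2) - 14*t^3 + 16*t^2 - 2*t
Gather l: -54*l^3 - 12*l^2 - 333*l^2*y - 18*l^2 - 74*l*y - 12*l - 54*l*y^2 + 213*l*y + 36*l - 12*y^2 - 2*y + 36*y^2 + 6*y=-54*l^3 + l^2*(-333*y - 30) + l*(-54*y^2 + 139*y + 24) + 24*y^2 + 4*y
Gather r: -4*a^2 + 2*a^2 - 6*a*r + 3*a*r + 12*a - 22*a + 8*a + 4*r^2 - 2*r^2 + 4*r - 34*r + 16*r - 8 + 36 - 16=-2*a^2 - 2*a + 2*r^2 + r*(-3*a - 14) + 12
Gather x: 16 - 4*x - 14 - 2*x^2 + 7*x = -2*x^2 + 3*x + 2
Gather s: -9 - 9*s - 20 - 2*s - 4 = -11*s - 33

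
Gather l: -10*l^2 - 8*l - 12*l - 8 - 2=-10*l^2 - 20*l - 10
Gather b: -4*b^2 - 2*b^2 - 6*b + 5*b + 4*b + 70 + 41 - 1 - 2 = -6*b^2 + 3*b + 108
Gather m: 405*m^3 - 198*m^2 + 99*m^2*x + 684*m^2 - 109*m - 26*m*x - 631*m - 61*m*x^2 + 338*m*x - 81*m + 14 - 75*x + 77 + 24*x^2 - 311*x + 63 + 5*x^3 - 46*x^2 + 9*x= 405*m^3 + m^2*(99*x + 486) + m*(-61*x^2 + 312*x - 821) + 5*x^3 - 22*x^2 - 377*x + 154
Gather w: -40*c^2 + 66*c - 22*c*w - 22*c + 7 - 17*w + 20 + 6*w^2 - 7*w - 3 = -40*c^2 + 44*c + 6*w^2 + w*(-22*c - 24) + 24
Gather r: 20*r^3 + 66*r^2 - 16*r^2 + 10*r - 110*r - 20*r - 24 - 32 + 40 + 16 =20*r^3 + 50*r^2 - 120*r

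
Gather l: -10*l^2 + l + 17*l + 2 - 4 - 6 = -10*l^2 + 18*l - 8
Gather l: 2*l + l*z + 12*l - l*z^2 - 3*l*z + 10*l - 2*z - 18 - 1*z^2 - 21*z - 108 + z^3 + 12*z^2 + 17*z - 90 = l*(-z^2 - 2*z + 24) + z^3 + 11*z^2 - 6*z - 216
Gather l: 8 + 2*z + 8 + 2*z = 4*z + 16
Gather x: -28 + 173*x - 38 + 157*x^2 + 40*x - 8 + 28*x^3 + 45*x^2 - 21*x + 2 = 28*x^3 + 202*x^2 + 192*x - 72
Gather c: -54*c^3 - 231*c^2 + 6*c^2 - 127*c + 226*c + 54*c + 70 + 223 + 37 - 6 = -54*c^3 - 225*c^2 + 153*c + 324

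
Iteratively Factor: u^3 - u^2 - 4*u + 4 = (u - 2)*(u^2 + u - 2) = (u - 2)*(u - 1)*(u + 2)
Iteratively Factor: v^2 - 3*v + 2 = (v - 1)*(v - 2)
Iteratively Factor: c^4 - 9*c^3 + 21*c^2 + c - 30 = (c - 5)*(c^3 - 4*c^2 + c + 6) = (c - 5)*(c + 1)*(c^2 - 5*c + 6) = (c - 5)*(c - 2)*(c + 1)*(c - 3)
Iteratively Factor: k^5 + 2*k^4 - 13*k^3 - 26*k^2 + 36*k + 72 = (k + 2)*(k^4 - 13*k^2 + 36) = (k - 2)*(k + 2)*(k^3 + 2*k^2 - 9*k - 18) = (k - 2)*(k + 2)*(k + 3)*(k^2 - k - 6) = (k - 3)*(k - 2)*(k + 2)*(k + 3)*(k + 2)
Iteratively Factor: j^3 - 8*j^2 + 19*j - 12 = (j - 4)*(j^2 - 4*j + 3) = (j - 4)*(j - 1)*(j - 3)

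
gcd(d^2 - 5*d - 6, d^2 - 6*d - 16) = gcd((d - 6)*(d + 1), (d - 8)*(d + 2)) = 1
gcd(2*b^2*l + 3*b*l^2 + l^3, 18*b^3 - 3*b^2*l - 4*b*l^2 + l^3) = 2*b + l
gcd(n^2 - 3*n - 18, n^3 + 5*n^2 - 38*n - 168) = n - 6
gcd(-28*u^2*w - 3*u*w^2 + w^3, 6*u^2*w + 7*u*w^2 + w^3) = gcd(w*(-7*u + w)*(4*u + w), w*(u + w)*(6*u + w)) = w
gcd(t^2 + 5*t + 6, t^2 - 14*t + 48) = 1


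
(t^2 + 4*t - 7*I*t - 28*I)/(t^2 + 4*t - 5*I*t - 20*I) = (t - 7*I)/(t - 5*I)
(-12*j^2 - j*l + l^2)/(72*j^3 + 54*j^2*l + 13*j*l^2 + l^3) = (-4*j + l)/(24*j^2 + 10*j*l + l^2)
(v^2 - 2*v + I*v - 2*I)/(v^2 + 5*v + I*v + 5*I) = (v - 2)/(v + 5)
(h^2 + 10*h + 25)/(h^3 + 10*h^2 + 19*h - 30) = (h + 5)/(h^2 + 5*h - 6)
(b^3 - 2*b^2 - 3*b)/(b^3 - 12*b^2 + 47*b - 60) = b*(b + 1)/(b^2 - 9*b + 20)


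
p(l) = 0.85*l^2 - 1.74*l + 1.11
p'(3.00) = 3.36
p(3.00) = 3.54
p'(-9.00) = -17.04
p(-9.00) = 85.62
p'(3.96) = 4.99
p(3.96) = 7.55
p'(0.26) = -1.30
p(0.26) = 0.72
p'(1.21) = 0.32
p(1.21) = 0.25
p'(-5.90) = -11.77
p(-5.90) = 40.96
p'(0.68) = -0.58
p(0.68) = 0.32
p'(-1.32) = -3.98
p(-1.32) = 4.89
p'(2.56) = 2.61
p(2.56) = 2.23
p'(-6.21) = -12.30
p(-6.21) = 44.69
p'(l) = 1.7*l - 1.74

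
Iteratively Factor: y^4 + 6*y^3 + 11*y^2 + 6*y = (y + 2)*(y^3 + 4*y^2 + 3*y) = (y + 1)*(y + 2)*(y^2 + 3*y) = (y + 1)*(y + 2)*(y + 3)*(y)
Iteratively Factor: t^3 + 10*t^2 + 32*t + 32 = (t + 4)*(t^2 + 6*t + 8) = (t + 4)^2*(t + 2)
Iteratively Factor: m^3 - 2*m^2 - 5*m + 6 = (m + 2)*(m^2 - 4*m + 3) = (m - 3)*(m + 2)*(m - 1)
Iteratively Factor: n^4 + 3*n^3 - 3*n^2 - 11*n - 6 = (n + 1)*(n^3 + 2*n^2 - 5*n - 6) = (n - 2)*(n + 1)*(n^2 + 4*n + 3) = (n - 2)*(n + 1)^2*(n + 3)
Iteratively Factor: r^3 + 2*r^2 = (r)*(r^2 + 2*r) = r^2*(r + 2)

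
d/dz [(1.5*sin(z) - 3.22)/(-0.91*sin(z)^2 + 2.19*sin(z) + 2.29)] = (1.365*sin(z)^2 - 5.8604*sin(z) + 10.4868)*cos(z)/(0.8281*sin(z)^4 - 3.9858*sin(z)^3 + 0.628299999999999*sin(z)^2 + 10.0302*sin(z) + 5.2441)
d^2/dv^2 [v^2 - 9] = 2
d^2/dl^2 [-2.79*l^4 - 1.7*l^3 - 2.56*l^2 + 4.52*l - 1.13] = -33.48*l^2 - 10.2*l - 5.12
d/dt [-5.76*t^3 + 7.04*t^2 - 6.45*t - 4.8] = -17.28*t^2 + 14.08*t - 6.45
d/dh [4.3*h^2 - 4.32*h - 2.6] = 8.6*h - 4.32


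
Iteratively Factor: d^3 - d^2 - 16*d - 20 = (d - 5)*(d^2 + 4*d + 4) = (d - 5)*(d + 2)*(d + 2)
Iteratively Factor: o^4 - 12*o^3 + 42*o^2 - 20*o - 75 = (o - 5)*(o^3 - 7*o^2 + 7*o + 15) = (o - 5)*(o - 3)*(o^2 - 4*o - 5) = (o - 5)^2*(o - 3)*(o + 1)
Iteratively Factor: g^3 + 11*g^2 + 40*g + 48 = (g + 3)*(g^2 + 8*g + 16) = (g + 3)*(g + 4)*(g + 4)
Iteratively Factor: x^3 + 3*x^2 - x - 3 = (x + 1)*(x^2 + 2*x - 3) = (x + 1)*(x + 3)*(x - 1)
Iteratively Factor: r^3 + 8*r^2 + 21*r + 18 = (r + 3)*(r^2 + 5*r + 6) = (r + 3)^2*(r + 2)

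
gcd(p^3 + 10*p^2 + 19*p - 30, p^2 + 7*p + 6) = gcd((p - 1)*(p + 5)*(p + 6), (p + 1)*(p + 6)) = p + 6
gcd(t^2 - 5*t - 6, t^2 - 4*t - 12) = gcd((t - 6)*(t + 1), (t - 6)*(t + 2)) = t - 6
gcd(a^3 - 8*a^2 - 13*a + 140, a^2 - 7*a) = a - 7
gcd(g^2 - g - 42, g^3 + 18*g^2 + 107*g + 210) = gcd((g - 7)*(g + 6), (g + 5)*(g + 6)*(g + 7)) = g + 6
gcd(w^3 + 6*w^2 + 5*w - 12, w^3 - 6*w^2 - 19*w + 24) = w^2 + 2*w - 3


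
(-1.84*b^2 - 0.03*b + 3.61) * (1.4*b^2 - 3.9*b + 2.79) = -2.576*b^4 + 7.134*b^3 + 0.037399999999999*b^2 - 14.1627*b + 10.0719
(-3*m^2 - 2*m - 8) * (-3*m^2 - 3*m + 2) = 9*m^4 + 15*m^3 + 24*m^2 + 20*m - 16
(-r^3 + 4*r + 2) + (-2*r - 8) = -r^3 + 2*r - 6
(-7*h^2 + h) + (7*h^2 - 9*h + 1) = 1 - 8*h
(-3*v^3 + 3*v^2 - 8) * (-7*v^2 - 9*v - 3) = 21*v^5 + 6*v^4 - 18*v^3 + 47*v^2 + 72*v + 24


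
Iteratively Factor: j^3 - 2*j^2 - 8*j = (j + 2)*(j^2 - 4*j) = (j - 4)*(j + 2)*(j)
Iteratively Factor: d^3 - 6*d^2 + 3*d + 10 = (d - 5)*(d^2 - d - 2) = (d - 5)*(d - 2)*(d + 1)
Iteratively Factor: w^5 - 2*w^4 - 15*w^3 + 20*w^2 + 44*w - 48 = (w - 1)*(w^4 - w^3 - 16*w^2 + 4*w + 48) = (w - 2)*(w - 1)*(w^3 + w^2 - 14*w - 24) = (w - 2)*(w - 1)*(w + 3)*(w^2 - 2*w - 8) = (w - 4)*(w - 2)*(w - 1)*(w + 3)*(w + 2)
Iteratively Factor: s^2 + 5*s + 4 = (s + 4)*(s + 1)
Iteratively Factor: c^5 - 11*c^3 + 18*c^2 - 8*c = (c - 1)*(c^4 + c^3 - 10*c^2 + 8*c) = c*(c - 1)*(c^3 + c^2 - 10*c + 8) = c*(c - 1)^2*(c^2 + 2*c - 8) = c*(c - 1)^2*(c + 4)*(c - 2)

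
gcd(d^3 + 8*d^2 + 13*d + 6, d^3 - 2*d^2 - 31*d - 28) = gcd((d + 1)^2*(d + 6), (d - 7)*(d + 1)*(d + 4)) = d + 1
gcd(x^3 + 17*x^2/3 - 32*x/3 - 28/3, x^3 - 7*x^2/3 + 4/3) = x^2 - 4*x/3 - 4/3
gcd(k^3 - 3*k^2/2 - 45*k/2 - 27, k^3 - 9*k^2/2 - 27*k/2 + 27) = k^2 - 3*k - 18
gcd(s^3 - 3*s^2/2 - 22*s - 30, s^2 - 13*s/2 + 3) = s - 6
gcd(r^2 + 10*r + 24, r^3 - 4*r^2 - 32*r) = r + 4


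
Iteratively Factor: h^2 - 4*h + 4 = (h - 2)*(h - 2)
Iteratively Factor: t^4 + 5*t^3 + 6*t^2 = (t + 3)*(t^3 + 2*t^2) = (t + 2)*(t + 3)*(t^2) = t*(t + 2)*(t + 3)*(t)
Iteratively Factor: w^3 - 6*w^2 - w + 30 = (w - 3)*(w^2 - 3*w - 10) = (w - 5)*(w - 3)*(w + 2)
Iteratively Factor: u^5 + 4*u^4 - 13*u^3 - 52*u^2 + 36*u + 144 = (u - 3)*(u^4 + 7*u^3 + 8*u^2 - 28*u - 48) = (u - 3)*(u + 3)*(u^3 + 4*u^2 - 4*u - 16) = (u - 3)*(u + 3)*(u + 4)*(u^2 - 4) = (u - 3)*(u - 2)*(u + 3)*(u + 4)*(u + 2)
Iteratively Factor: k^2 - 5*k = (k - 5)*(k)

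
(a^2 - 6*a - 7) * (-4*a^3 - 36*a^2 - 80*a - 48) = -4*a^5 - 12*a^4 + 164*a^3 + 684*a^2 + 848*a + 336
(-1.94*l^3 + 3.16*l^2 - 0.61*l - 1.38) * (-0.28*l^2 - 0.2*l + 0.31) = 0.5432*l^5 - 0.4968*l^4 - 1.0626*l^3 + 1.488*l^2 + 0.0869*l - 0.4278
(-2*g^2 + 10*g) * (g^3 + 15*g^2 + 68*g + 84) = -2*g^5 - 20*g^4 + 14*g^3 + 512*g^2 + 840*g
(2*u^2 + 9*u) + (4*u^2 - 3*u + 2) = 6*u^2 + 6*u + 2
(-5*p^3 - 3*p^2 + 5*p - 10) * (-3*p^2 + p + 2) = 15*p^5 + 4*p^4 - 28*p^3 + 29*p^2 - 20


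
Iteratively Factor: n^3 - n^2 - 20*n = (n + 4)*(n^2 - 5*n) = (n - 5)*(n + 4)*(n)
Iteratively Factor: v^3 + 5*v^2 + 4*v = (v + 4)*(v^2 + v) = (v + 1)*(v + 4)*(v)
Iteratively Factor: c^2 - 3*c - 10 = (c - 5)*(c + 2)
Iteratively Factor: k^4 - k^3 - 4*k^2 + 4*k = (k - 1)*(k^3 - 4*k) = k*(k - 1)*(k^2 - 4) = k*(k - 2)*(k - 1)*(k + 2)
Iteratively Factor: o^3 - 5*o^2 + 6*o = (o - 2)*(o^2 - 3*o) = o*(o - 2)*(o - 3)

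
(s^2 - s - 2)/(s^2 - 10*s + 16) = (s + 1)/(s - 8)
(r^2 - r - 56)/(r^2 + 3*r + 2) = (r^2 - r - 56)/(r^2 + 3*r + 2)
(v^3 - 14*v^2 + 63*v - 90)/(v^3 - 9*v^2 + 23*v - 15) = (v - 6)/(v - 1)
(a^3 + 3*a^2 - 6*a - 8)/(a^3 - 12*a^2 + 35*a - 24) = (a^3 + 3*a^2 - 6*a - 8)/(a^3 - 12*a^2 + 35*a - 24)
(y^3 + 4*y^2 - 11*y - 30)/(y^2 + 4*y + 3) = (y^3 + 4*y^2 - 11*y - 30)/(y^2 + 4*y + 3)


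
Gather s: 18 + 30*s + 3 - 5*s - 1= 25*s + 20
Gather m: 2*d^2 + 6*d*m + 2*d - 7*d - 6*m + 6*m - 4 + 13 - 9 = 2*d^2 + 6*d*m - 5*d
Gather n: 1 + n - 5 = n - 4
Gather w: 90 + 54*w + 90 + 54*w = 108*w + 180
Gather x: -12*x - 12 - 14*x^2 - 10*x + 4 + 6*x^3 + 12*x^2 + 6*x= 6*x^3 - 2*x^2 - 16*x - 8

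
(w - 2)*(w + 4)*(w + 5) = w^3 + 7*w^2 + 2*w - 40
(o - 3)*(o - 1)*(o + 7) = o^3 + 3*o^2 - 25*o + 21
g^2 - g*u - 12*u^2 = (g - 4*u)*(g + 3*u)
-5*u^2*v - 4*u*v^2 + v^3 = v*(-5*u + v)*(u + v)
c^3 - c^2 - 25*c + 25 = (c - 5)*(c - 1)*(c + 5)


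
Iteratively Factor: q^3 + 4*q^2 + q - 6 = (q - 1)*(q^2 + 5*q + 6) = (q - 1)*(q + 2)*(q + 3)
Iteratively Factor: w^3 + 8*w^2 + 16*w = (w + 4)*(w^2 + 4*w) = w*(w + 4)*(w + 4)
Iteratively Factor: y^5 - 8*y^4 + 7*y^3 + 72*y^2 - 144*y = (y)*(y^4 - 8*y^3 + 7*y^2 + 72*y - 144) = y*(y + 3)*(y^3 - 11*y^2 + 40*y - 48) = y*(y - 3)*(y + 3)*(y^2 - 8*y + 16) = y*(y - 4)*(y - 3)*(y + 3)*(y - 4)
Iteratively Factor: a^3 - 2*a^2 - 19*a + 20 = (a - 5)*(a^2 + 3*a - 4) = (a - 5)*(a + 4)*(a - 1)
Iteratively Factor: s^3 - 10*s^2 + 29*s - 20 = (s - 4)*(s^2 - 6*s + 5) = (s - 5)*(s - 4)*(s - 1)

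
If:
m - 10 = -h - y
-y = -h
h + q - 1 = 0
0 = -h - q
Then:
No Solution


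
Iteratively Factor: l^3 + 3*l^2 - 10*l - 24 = (l + 4)*(l^2 - l - 6) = (l - 3)*(l + 4)*(l + 2)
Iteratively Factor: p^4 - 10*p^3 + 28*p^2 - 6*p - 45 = (p - 3)*(p^3 - 7*p^2 + 7*p + 15) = (p - 3)^2*(p^2 - 4*p - 5) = (p - 3)^2*(p + 1)*(p - 5)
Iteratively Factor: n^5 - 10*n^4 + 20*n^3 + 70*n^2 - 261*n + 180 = (n - 3)*(n^4 - 7*n^3 - n^2 + 67*n - 60) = (n - 4)*(n - 3)*(n^3 - 3*n^2 - 13*n + 15) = (n - 4)*(n - 3)*(n + 3)*(n^2 - 6*n + 5) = (n - 4)*(n - 3)*(n - 1)*(n + 3)*(n - 5)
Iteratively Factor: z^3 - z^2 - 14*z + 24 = (z + 4)*(z^2 - 5*z + 6) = (z - 2)*(z + 4)*(z - 3)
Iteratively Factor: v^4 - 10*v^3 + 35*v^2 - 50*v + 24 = (v - 2)*(v^3 - 8*v^2 + 19*v - 12) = (v - 3)*(v - 2)*(v^2 - 5*v + 4) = (v - 4)*(v - 3)*(v - 2)*(v - 1)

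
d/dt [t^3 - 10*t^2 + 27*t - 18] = 3*t^2 - 20*t + 27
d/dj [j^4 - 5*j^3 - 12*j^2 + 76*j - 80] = 4*j^3 - 15*j^2 - 24*j + 76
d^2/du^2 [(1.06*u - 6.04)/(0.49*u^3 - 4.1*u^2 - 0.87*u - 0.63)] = (1.527036*u^5 - 30.179688*u^4 + 230.690716*u^3 - 589.818624*u^2 - 156.883248*u + 20.897316)/(0.117649*u^9 - 2.95323*u^8 + 24.084039*u^7 - 58.887809*u^6 - 35.167437*u^5 - 39.469356*u^4 - 13.55832*u^3 - 6.312411*u^2 - 1.035909*u - 0.250047)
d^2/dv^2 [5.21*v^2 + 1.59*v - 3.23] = 10.4200000000000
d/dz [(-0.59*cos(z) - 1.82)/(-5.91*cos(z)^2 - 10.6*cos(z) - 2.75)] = (3.4869*cos(z)^2 + 21.5124*cos(z) + 17.6695)*sin(z)/(34.9281*cos(z)^4 + 125.292*cos(z)^3 + 144.865*cos(z)^2 + 58.3*cos(z) + 7.5625)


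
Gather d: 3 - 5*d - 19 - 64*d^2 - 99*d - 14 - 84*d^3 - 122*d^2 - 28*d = -84*d^3 - 186*d^2 - 132*d - 30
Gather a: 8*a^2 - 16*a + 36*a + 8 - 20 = 8*a^2 + 20*a - 12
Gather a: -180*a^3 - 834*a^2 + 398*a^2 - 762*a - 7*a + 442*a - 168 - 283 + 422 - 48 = -180*a^3 - 436*a^2 - 327*a - 77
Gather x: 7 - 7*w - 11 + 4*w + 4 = -3*w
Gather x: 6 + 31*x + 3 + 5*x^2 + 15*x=5*x^2 + 46*x + 9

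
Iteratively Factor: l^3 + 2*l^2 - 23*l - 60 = (l - 5)*(l^2 + 7*l + 12) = (l - 5)*(l + 4)*(l + 3)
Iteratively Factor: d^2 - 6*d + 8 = (d - 4)*(d - 2)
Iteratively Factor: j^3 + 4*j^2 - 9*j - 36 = (j + 4)*(j^2 - 9) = (j + 3)*(j + 4)*(j - 3)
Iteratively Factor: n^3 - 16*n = (n)*(n^2 - 16) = n*(n + 4)*(n - 4)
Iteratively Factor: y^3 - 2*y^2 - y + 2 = (y - 2)*(y^2 - 1) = (y - 2)*(y - 1)*(y + 1)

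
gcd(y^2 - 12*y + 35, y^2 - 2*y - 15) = y - 5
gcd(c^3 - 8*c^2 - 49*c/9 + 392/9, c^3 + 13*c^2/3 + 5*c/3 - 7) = c + 7/3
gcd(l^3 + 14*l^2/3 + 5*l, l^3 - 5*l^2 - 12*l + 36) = l + 3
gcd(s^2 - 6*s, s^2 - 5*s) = s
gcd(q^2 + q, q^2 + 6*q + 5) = q + 1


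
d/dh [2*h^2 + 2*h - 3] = 4*h + 2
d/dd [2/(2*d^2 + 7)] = -8*d/(2*d^2 + 7)^2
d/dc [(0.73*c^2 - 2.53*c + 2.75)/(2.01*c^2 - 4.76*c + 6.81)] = (1.6105*c^2 - 1.1124*c - 4.1393)/(4.0401*c^4 - 19.1352*c^3 + 50.0338*c^2 - 64.8312*c + 46.3761)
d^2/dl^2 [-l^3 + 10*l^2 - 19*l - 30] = 20 - 6*l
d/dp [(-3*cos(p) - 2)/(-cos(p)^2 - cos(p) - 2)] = (-3*sin(p)^2 + 4*cos(p) - 1)*sin(p)/(cos(p)^2 + cos(p) + 2)^2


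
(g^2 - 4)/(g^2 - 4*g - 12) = (g - 2)/(g - 6)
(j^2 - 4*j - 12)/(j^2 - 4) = (j - 6)/(j - 2)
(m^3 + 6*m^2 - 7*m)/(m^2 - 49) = m*(m - 1)/(m - 7)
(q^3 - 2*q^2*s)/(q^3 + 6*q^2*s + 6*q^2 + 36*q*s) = q*(q - 2*s)/(q^2 + 6*q*s + 6*q + 36*s)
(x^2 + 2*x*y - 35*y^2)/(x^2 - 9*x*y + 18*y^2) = (x^2 + 2*x*y - 35*y^2)/(x^2 - 9*x*y + 18*y^2)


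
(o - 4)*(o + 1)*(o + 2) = o^3 - o^2 - 10*o - 8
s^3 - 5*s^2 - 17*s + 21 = (s - 7)*(s - 1)*(s + 3)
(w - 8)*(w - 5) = w^2 - 13*w + 40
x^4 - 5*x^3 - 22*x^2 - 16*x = x*(x - 8)*(x + 1)*(x + 2)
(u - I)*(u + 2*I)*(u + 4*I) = u^3 + 5*I*u^2 - 2*u + 8*I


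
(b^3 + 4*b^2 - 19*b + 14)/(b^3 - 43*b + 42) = (b - 2)/(b - 6)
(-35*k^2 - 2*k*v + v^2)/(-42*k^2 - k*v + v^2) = (5*k + v)/(6*k + v)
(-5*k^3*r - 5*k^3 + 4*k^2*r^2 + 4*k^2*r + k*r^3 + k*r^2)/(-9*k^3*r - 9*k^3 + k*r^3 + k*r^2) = (-5*k^2 + 4*k*r + r^2)/(-9*k^2 + r^2)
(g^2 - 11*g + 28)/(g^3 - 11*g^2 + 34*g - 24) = (g - 7)/(g^2 - 7*g + 6)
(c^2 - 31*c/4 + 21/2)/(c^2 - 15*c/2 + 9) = (4*c - 7)/(2*(2*c - 3))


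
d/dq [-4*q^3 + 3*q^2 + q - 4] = -12*q^2 + 6*q + 1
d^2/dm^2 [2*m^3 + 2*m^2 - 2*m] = 12*m + 4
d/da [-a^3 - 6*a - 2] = -3*a^2 - 6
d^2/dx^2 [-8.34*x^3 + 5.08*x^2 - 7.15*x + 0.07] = 10.16 - 50.04*x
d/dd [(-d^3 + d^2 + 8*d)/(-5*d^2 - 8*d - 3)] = (5*d^4 + 16*d^3 + 41*d^2 - 6*d - 24)/(25*d^4 + 80*d^3 + 94*d^2 + 48*d + 9)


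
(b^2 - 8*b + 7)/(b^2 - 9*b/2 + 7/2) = 2*(b - 7)/(2*b - 7)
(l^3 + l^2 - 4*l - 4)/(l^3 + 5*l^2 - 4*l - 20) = (l + 1)/(l + 5)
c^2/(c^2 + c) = c/(c + 1)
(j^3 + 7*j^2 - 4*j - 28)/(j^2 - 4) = j + 7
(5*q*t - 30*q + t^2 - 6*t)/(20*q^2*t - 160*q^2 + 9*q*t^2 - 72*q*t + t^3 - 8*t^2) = (t - 6)/(4*q*t - 32*q + t^2 - 8*t)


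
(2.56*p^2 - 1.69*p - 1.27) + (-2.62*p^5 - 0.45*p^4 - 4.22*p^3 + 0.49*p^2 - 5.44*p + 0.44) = -2.62*p^5 - 0.45*p^4 - 4.22*p^3 + 3.05*p^2 - 7.13*p - 0.83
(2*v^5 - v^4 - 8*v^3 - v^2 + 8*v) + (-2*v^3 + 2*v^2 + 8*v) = 2*v^5 - v^4 - 10*v^3 + v^2 + 16*v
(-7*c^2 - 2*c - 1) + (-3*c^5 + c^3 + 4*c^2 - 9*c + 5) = -3*c^5 + c^3 - 3*c^2 - 11*c + 4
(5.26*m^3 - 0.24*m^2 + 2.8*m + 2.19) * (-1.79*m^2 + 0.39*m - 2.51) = -9.4154*m^5 + 2.481*m^4 - 18.3082*m^3 - 2.2257*m^2 - 6.1739*m - 5.4969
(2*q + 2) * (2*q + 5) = 4*q^2 + 14*q + 10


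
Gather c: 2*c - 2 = 2*c - 2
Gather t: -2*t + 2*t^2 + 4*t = 2*t^2 + 2*t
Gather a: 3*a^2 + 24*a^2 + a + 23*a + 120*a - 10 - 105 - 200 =27*a^2 + 144*a - 315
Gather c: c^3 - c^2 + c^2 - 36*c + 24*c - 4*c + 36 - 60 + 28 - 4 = c^3 - 16*c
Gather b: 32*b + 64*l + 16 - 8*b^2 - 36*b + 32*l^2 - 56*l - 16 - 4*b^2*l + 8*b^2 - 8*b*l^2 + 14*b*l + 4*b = -4*b^2*l + b*(-8*l^2 + 14*l) + 32*l^2 + 8*l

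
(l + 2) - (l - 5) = 7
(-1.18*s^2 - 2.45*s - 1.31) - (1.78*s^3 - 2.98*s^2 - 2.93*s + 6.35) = -1.78*s^3 + 1.8*s^2 + 0.48*s - 7.66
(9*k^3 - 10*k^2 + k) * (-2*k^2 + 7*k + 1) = -18*k^5 + 83*k^4 - 63*k^3 - 3*k^2 + k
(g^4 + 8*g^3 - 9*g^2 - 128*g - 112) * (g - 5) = g^5 + 3*g^4 - 49*g^3 - 83*g^2 + 528*g + 560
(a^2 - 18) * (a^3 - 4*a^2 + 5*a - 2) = a^5 - 4*a^4 - 13*a^3 + 70*a^2 - 90*a + 36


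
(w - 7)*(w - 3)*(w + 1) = w^3 - 9*w^2 + 11*w + 21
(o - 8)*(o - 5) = o^2 - 13*o + 40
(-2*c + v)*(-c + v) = 2*c^2 - 3*c*v + v^2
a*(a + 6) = a^2 + 6*a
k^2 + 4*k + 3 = (k + 1)*(k + 3)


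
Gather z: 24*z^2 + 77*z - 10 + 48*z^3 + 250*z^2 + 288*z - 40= 48*z^3 + 274*z^2 + 365*z - 50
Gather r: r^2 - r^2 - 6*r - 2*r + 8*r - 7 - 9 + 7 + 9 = 0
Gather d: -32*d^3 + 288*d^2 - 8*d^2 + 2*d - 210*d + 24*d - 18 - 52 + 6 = -32*d^3 + 280*d^2 - 184*d - 64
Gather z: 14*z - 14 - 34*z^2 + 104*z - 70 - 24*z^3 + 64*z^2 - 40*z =-24*z^3 + 30*z^2 + 78*z - 84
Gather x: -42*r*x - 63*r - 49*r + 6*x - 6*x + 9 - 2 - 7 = -42*r*x - 112*r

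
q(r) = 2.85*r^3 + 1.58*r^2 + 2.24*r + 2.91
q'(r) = 8.55*r^2 + 3.16*r + 2.24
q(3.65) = 170.72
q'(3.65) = 127.68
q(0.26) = 3.65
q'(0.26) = 3.64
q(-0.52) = 1.77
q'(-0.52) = 2.91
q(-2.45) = -35.01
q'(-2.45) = 45.82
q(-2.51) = -37.83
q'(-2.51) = 48.17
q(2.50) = 62.92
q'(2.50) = 63.58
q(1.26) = 13.94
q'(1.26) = 19.80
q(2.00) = 36.51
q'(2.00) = 42.76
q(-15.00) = -9293.94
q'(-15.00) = 1878.59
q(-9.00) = -1966.92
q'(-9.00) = 666.35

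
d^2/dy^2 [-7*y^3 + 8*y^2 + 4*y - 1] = 16 - 42*y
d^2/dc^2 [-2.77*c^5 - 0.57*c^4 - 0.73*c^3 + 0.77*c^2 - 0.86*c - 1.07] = -55.4*c^3 - 6.84*c^2 - 4.38*c + 1.54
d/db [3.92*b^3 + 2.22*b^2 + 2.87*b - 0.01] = 11.76*b^2 + 4.44*b + 2.87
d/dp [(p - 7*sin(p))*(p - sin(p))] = -8*p*cos(p) + 2*p - 8*sin(p) + 7*sin(2*p)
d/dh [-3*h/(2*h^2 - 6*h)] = 3/(2*(h - 3)^2)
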